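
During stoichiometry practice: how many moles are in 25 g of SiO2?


M(SiO2) = 60.09 g/mol
n = mass/M = 25/60.09 = 0.416 mol

0.416 mol


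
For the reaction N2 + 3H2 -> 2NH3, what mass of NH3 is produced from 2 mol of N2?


Mole ratio NH3:N2 = 2:1
n(NH3) = 2 × 2/1 = 4.000 mol
mass = 4.000 × 17.03 = 68.12 g

68.12 g


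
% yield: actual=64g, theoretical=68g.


% yield = actual/theoretical × 100
= 64/68 × 100
= 94.12%

94.12%


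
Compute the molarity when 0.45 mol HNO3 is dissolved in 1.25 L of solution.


M = n/V = 0.45/1.25 = 0.360 mol/L

0.360 M


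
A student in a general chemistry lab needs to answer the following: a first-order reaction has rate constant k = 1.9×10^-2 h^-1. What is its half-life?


t½ = ln2/k = 0.693147/(1.9×10^-2 h^-1)
= 36.48 h

36.48 h


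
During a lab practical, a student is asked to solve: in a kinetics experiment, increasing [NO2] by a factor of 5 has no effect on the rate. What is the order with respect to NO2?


rate ∝ [NO2]^n
rate ∝ [NO2]^0
Order in NO2: 0

0


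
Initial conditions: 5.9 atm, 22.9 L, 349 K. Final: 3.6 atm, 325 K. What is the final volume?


P1V1/T1 = P2V2/T2
V2 = P1V1T2/(T1P2)
= 5.9×22.9×325/(349×3.6)
= 34.95 L

34.95 L


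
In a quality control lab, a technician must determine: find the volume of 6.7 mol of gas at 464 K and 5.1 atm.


PV = nRT  (R = 0.08206 L·atm/(mol·K))
V = nRT/P = 6.7×0.08206×464/5.1
= 50.021 L

50.021 L


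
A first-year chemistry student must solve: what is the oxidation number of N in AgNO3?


(+1) + x + 3(-2) = 0, so x = +5
Oxidation number: +5

+5


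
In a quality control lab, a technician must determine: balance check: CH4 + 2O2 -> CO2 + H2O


Equation: CH4 + 2O2 -> CO2 + H2O
Check atoms: C: 1=1, H: 4≠2, O: 4≠3
Not balanced

No, not balanced


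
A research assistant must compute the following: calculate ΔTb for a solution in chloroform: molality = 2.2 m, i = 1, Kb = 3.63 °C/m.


ΔTb = Kb × m × i
= 3.63 × 2.2 × 1
= 7.986 °C

7.986 °C


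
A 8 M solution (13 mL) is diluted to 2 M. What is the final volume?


C1V1 = C2V2
8 × 13 = 2 × V2
V2 = 104/2 = 52.0 mL

52.0 mL


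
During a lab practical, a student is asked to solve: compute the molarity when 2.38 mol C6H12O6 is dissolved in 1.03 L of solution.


M = n/V = 2.38/1.03 = 2.311 mol/L

2.311 M


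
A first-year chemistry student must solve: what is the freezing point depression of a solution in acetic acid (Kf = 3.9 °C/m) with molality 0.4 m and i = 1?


ΔTf = Kf × m × i
= 3.9 × 0.4 × 1
= 1.56 °C

1.56 °C


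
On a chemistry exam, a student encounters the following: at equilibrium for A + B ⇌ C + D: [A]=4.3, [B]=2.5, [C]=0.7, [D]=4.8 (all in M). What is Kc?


Kc = [C][D]/([A][B])
= (0.7^1 × 4.8^1)/(4.3^1 × 2.5^1)
= 3.36/10.75
= 0.3126

0.3126


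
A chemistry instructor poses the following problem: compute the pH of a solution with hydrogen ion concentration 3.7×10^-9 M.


pH = -log10([H+]) = -log10(3.7×10^-9)
= 9 - log10(3.7)
= 9 - 0.57
= 8.43

8.43


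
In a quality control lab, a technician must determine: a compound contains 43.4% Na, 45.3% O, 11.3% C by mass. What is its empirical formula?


Assume 100 g sample. Moles of each element:
  Na: 43.4/22.99 = 1.888 mol
  O: 45.3/16.0 = 2.831 mol
  C: 11.3/12.01 = 0.941 mol
Divide by smallest (0.941):
  Na: 1.888/0.941 = 2.01
  O: 2.831/0.941 = 3.01
  C: 0.941/0.941 = 1.0
Empirical formula: Na2CO3

Na2CO3


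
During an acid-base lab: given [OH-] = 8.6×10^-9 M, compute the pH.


pOH = -log10([OH-]) = -log10(8.6×10^-9)
= 9 - log10(8.6) = 8.07
pH = 14 - pOH = 14 - 8.07 = 5.93

5.93


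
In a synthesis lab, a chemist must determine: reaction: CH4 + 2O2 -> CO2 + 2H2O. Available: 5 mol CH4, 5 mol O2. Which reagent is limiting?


Mole ratio available / coefficient:
  CH4: 5/1 = 5.000
  O2: 5/2 = 2.500
Smaller ratio is limiting.

O2


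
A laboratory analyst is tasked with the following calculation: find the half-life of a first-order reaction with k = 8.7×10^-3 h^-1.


t½ = ln2/k = 0.693147/(8.7×10^-3 h^-1)
= 79.67 h

79.67 h


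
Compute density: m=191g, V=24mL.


ρ = mass/volume
= 191/24
= 7.958 g/mL

7.958 g/mL


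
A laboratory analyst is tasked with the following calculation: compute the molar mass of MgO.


M(MgO) = 1×24.31 + 1×16.0
= 24.31 + 16.0
= 40.31 g/mol

40.31 g/mol


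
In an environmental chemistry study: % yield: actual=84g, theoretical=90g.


% yield = actual/theoretical × 100
= 84/90 × 100
= 93.33%

93.33%


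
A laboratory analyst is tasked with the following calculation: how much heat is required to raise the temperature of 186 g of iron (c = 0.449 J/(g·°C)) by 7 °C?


q = mcΔT = 186 × 0.449 × 7
= 584.60 J

584.60 J


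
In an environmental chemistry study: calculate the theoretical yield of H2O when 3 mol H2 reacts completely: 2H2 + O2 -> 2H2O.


Mole ratio H2O:H2 = 2:2
n(H2O) = 3 × 2/2 = 3.000 mol
mass = 3.000 × 18.02 = 54.06 g

54.06 g


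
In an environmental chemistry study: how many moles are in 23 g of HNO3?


M(HNO3) = 63.02 g/mol
n = mass/M = 23/63.02 = 0.365 mol

0.365 mol


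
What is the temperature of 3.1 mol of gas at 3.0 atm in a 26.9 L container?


PV = nRT  (R = 0.08206 L·atm/(mol·K))
T = PV/(nR) = 3.0×26.9/(3.1×0.08206)
= 80.70/0.254386
= 317.23 K

317.23 K


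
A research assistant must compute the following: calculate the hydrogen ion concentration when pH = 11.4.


[H+] = 10^(-pH) = 10^(-11.4)
= 3.98×10^-12 M

3.98×10^-12 M


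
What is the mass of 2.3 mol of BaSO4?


M(BaSO4) = 233.4 g/mol
mass = n × M = 2.3 × 233.4 = 536.82 g

536.82 g


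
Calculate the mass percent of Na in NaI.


M(NaI) = 1×22.99 + 1×126.9 = 149.89 g/mol
Mass of Na = 1 × 22.99 = 22.99 g/mol
% Na = 22.99/149.89 × 100 = 15.34%

15.34%


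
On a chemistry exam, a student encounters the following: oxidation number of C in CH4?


x + 4(+1) = 0, so x = -4
Oxidation number: -4

-4


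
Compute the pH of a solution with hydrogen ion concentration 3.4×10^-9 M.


pH = -log10([H+]) = -log10(3.4×10^-9)
= 9 - log10(3.4)
= 9 - 0.53
= 8.47

8.47


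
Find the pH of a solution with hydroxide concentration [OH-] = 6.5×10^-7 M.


pOH = -log10([OH-]) = -log10(6.5×10^-7)
= 7 - log10(6.5) = 6.19
pH = 14 - pOH = 14 - 6.19 = 7.81

7.81


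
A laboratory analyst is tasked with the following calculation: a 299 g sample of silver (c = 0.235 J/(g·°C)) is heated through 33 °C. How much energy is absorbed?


q = mcΔT = 299 × 0.235 × 33
= 2318.75 J

2318.75 J


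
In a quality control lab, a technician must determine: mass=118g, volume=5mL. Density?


ρ = mass/volume
= 118/5
= 23.6 g/mL

23.6 g/mL


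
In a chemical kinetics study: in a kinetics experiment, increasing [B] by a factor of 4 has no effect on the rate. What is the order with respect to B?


rate ∝ [B]^n
rate ∝ [B]^0
Order in B: 0

0


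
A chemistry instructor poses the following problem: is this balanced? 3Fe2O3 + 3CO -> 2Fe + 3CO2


Equation: 3Fe2O3 + 3CO -> 2Fe + 3CO2
Check atoms: C: 3=3, Fe: 6≠2, O: 12≠6
Not balanced

No, not balanced


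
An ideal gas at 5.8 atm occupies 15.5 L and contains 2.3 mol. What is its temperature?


PV = nRT  (R = 0.08206 L·atm/(mol·K))
T = PV/(nR) = 5.8×15.5/(2.3×0.08206)
= 89.90/0.188738
= 476.32 K

476.32 K


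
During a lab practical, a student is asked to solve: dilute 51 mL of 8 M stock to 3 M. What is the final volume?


C1V1 = C2V2
8 × 51 = 3 × V2
V2 = 408/3 = 136.0 mL

136.0 mL


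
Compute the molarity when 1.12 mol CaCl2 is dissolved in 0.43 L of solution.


M = n/V = 1.12/0.43 = 2.605 mol/L

2.605 M


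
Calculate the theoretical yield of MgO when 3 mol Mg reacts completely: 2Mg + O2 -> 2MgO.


Mole ratio MgO:Mg = 2:2
n(MgO) = 3 × 2/2 = 3.000 mol
mass = 3.000 × 40.31 = 120.93 g

120.93 g


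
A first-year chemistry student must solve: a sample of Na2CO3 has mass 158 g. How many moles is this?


M(Na2CO3) = 105.99 g/mol
n = mass/M = 158/105.99 = 1.4907 mol

1.4907 mol


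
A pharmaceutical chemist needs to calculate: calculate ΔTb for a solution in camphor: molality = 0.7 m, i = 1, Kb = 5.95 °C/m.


ΔTb = Kb × m × i
= 5.95 × 0.7 × 1
= 4.165 °C

4.165 °C


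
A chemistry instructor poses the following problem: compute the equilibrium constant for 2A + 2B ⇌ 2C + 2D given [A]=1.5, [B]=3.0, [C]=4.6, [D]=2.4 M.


Kc = [C]^2[D]^2/([A]^2[B]^2)
= (4.6^2 × 2.4^2)/(1.5^2 × 3.0^2)
= 121.8816/20.25
= 6.019

6.019


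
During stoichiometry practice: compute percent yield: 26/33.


% yield = actual/theoretical × 100
= 26/33 × 100
= 78.79%

78.79%


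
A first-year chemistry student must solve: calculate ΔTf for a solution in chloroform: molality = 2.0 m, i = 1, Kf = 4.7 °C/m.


ΔTf = Kf × m × i
= 4.7 × 2.0 × 1
= 9.4 °C

9.4 °C


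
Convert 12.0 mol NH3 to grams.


M(NH3) = 17.03 g/mol
mass = n × M = 12.0 × 17.03 = 204.36 g

204.36 g


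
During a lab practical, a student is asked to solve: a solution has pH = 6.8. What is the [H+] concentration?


[H+] = 10^(-pH) = 10^(-6.8)
= 1.58×10^-7 M

1.58×10^-7 M


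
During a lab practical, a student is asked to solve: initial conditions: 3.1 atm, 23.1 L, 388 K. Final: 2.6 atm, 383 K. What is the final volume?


P1V1/T1 = P2V2/T2
V2 = P1V1T2/(T1P2)
= 3.1×23.1×383/(388×2.6)
= 27.187 L

27.187 L


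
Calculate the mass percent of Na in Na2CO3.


M(Na2CO3) = 2×22.99 + 1×12.01 + 3×16.0 = 105.99 g/mol
Mass of Na = 2 × 22.99 = 45.98 g/mol
% Na = 45.98/105.99 × 100 = 43.38%

43.38%


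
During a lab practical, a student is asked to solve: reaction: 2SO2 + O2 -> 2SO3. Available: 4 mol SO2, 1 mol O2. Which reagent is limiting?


Mole ratio available / coefficient:
  SO2: 4/2 = 2.000
  O2: 1/1 = 1.000
Smaller ratio is limiting.

O2


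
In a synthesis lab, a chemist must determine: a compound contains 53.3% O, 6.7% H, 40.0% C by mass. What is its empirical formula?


Assume 100 g sample. Moles of each element:
  O: 53.3/16.0 = 3.331 mol
  H: 6.7/1.008 = 6.647 mol
  C: 40.0/12.01 = 3.331 mol
Divide by smallest (3.331):
  O: 3.331/3.331 = 1.0
  H: 6.647/3.331 = 2.0
  C: 3.331/3.331 = 1.0
Empirical formula: CH2O

CH2O


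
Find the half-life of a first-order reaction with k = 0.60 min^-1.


t½ = ln2/k = 0.693147/(0.60 min^-1)
= 1.155 min

1.155 min


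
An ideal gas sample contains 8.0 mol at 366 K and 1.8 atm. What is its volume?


PV = nRT  (R = 0.08206 L·atm/(mol·K))
V = nRT/P = 8.0×0.08206×366/1.8
= 133.484 L

133.484 L


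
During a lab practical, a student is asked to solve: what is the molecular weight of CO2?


M(CO2) = 1×12.01 + 2×16.0
= 12.01 + 32.0
= 44.01 g/mol

44.01 g/mol


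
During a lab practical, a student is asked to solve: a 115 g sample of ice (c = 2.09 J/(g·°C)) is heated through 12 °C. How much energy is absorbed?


q = mcΔT = 115 × 2.09 × 12
= 2884.20 J

2884.20 J


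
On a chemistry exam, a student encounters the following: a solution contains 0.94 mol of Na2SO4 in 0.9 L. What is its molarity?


M = n/V = 0.94/0.9 = 1.044 mol/L

1.044 M


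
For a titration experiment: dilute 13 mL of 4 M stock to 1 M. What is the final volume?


C1V1 = C2V2
4 × 13 = 1 × V2
V2 = 52/1 = 52.0 mL

52.0 mL


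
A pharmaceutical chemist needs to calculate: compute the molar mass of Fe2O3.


M(Fe2O3) = 2×55.85 + 3×16.0
= 111.7 + 48.0
= 159.7 g/mol

159.7 g/mol


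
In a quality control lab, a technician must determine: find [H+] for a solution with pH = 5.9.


[H+] = 10^(-pH) = 10^(-5.9)
= 1.26×10^-6 M

1.26×10^-6 M


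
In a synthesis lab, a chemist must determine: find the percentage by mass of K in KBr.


M(KBr) = 1×39.1 + 1×79.9 = 119.00 g/mol
Mass of K = 1 × 39.1 = 39.10 g/mol
% K = 39.10/119.00 × 100 = 32.86%

32.86%


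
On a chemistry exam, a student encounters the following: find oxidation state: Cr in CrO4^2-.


x + 4(-2) = -2, so x = +6
Oxidation number: +6

+6


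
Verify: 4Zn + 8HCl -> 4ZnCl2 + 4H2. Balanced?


Equation: 4Zn + 8HCl -> 4ZnCl2 + 4H2
Check atoms: Cl: 8=8, H: 8=8, Zn: 4=4
Balanced

Yes, balanced


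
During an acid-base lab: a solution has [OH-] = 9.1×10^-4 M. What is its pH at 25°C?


pOH = -log10([OH-]) = -log10(9.1×10^-4)
= 4 - log10(9.1) = 3.04
pH = 14 - pOH = 14 - 3.04 = 10.96

10.96


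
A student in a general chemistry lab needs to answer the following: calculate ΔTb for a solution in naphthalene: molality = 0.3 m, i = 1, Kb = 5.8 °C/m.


ΔTb = Kb × m × i
= 5.8 × 0.3 × 1
= 1.74 °C

1.74 °C


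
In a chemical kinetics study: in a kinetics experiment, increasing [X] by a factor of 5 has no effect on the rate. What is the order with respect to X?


rate ∝ [X]^n
rate ∝ [X]^0
Order in X: 0

0


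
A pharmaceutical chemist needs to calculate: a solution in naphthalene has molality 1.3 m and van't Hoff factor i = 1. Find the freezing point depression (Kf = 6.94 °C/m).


ΔTf = Kf × m × i
= 6.94 × 1.3 × 1
= 9.022 °C

9.022 °C


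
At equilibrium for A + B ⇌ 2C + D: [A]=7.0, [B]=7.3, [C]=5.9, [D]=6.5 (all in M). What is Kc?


Kc = [C]^2[D]/([A][B])
= (5.9^2 × 6.5^1)/(7.0^1 × 7.3^1)
= 226.265/51.1
= 4.428

4.428


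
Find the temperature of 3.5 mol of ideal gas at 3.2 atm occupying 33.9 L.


PV = nRT  (R = 0.08206 L·atm/(mol·K))
T = PV/(nR) = 3.2×33.9/(3.5×0.08206)
= 108.48/0.287210
= 377.70 K

377.70 K


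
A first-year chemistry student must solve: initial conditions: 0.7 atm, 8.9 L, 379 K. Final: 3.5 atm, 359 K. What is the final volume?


P1V1/T1 = P2V2/T2
V2 = P1V1T2/(T1P2)
= 0.7×8.9×359/(379×3.5)
= 1.686 L

1.686 L


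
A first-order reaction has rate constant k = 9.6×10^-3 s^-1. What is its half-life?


t½ = ln2/k = 0.693147/(9.6×10^-3 s^-1)
= 72.20 s

72.20 s


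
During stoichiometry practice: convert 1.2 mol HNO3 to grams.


M(HNO3) = 63.02 g/mol
mass = n × M = 1.2 × 63.02 = 75.62 g

75.62 g


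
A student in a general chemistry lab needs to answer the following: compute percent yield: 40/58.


% yield = actual/theoretical × 100
= 40/58 × 100
= 68.97%

68.97%


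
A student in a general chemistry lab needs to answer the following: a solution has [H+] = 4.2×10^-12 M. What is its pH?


pH = -log10([H+]) = -log10(4.2×10^-12)
= 12 - log10(4.2)
= 12 - 0.62
= 11.38

11.38


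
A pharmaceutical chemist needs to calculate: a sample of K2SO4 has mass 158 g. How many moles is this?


M(K2SO4) = 174.27 g/mol
n = mass/M = 158/174.27 = 0.9066 mol

0.9066 mol


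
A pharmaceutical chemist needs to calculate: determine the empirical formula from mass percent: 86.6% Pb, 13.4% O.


Assume 100 g sample. Moles of each element:
  Pb: 86.6/207.2 = 0.418 mol
  O: 13.4/16.0 = 0.838 mol
Divide by smallest (0.418):
  Pb: 0.418/0.418 = 1.0
  O: 0.838/0.418 = 2.0
Empirical formula: PbO2

PbO2


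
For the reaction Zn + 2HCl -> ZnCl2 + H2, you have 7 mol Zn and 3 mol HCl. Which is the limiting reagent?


Mole ratio available / coefficient:
  Zn: 7/1 = 7.000
  HCl: 3/2 = 1.500
Smaller ratio is limiting.

HCl


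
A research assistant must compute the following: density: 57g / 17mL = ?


ρ = mass/volume
= 57/17
= 3.353 g/mL

3.353 g/mL


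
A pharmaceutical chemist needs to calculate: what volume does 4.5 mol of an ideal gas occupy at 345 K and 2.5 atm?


PV = nRT  (R = 0.08206 L·atm/(mol·K))
V = nRT/P = 4.5×0.08206×345/2.5
= 50.959 L

50.959 L


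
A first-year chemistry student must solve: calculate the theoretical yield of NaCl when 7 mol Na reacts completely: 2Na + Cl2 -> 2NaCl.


Mole ratio NaCl:Na = 2:2
n(NaCl) = 7 × 2/2 = 7.000 mol
mass = 7.000 × 58.44 = 409.08 g

409.08 g


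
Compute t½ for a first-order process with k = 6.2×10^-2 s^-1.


t½ = ln2/k = 0.693147/(6.2×10^-2 s^-1)
= 11.18 s

11.18 s


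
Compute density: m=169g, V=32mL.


ρ = mass/volume
= 169/32
= 5.281 g/mL

5.281 g/mL


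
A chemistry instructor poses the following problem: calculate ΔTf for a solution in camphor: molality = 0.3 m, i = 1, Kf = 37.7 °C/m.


ΔTf = Kf × m × i
= 37.7 × 0.3 × 1
= 11.31 °C

11.31 °C


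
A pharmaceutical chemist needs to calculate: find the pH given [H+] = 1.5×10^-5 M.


pH = -log10([H+]) = -log10(1.5×10^-5)
= 5 - log10(1.5)
= 5 - 0.18
= 4.82

4.82


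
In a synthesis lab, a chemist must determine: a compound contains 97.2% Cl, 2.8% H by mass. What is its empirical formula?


Assume 100 g sample. Moles of each element:
  Cl: 97.2/35.45 = 2.742 mol
  H: 2.8/1.008 = 2.778 mol
Divide by smallest (2.742):
  Cl: 2.742/2.742 = 1.0
  H: 2.778/2.742 = 1.01
Empirical formula: HCl

HCl


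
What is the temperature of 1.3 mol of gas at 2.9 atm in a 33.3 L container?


PV = nRT  (R = 0.08206 L·atm/(mol·K))
T = PV/(nR) = 2.9×33.3/(1.3×0.08206)
= 96.57/0.106678
= 905.25 K

905.25 K


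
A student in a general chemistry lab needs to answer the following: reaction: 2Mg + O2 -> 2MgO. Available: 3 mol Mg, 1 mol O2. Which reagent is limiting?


Mole ratio available / coefficient:
  Mg: 3/2 = 1.500
  O2: 1/1 = 1.000
Smaller ratio is limiting.

O2


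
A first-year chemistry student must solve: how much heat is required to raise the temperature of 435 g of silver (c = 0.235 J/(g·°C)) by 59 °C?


q = mcΔT = 435 × 0.235 × 59
= 6031.28 J

6031.28 J


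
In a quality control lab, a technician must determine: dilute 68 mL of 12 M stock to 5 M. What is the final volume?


C1V1 = C2V2
12 × 68 = 5 × V2
V2 = 816/5 = 163.2 mL

163.2 mL


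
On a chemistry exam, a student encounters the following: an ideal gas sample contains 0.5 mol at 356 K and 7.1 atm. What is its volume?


PV = nRT  (R = 0.08206 L·atm/(mol·K))
V = nRT/P = 0.5×0.08206×356/7.1
= 2.057 L

2.057 L


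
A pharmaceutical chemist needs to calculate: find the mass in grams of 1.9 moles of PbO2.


M(PbO2) = 239.2 g/mol
mass = n × M = 1.9 × 239.2 = 454.48 g

454.48 g


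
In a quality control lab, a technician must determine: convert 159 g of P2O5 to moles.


M(P2O5) = 141.94 g/mol
n = mass/M = 159/141.94 = 1.1202 mol

1.1202 mol


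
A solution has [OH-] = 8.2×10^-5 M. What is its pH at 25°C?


pOH = -log10([OH-]) = -log10(8.2×10^-5)
= 5 - log10(8.2) = 4.09
pH = 14 - pOH = 14 - 4.09 = 9.91

9.91


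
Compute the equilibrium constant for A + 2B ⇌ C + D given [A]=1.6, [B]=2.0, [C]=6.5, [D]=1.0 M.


Kc = [C][D]/([A][B]^2)
= (6.5^1 × 1.0^1)/(1.6^1 × 2.0^2)
= 6.5/6.4
= 1.016

1.016


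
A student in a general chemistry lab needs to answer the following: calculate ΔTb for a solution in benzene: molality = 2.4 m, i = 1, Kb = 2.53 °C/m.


ΔTb = Kb × m × i
= 2.53 × 2.4 × 1
= 6.072 °C

6.072 °C


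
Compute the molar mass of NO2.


M(NO2) = 1×14.01 + 2×16.0
= 14.01 + 32.0
= 46.01 g/mol

46.01 g/mol


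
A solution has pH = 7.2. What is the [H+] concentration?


[H+] = 10^(-pH) = 10^(-7.2)
= 6.31×10^-8 M

6.31×10^-8 M


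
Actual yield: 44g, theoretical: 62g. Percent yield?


% yield = actual/theoretical × 100
= 44/62 × 100
= 70.97%

70.97%


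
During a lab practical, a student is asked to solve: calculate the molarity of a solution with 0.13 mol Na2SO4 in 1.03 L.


M = n/V = 0.13/1.03 = 0.126 mol/L

0.126 M


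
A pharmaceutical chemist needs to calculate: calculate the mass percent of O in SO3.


M(SO3) = 1×32.07 + 3×16.0 = 80.07 g/mol
Mass of O = 3 × 16.0 = 48.00 g/mol
% O = 48.00/80.07 × 100 = 59.95%

59.95%


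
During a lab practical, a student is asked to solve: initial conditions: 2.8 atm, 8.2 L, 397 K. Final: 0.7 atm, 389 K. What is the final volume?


P1V1/T1 = P2V2/T2
V2 = P1V1T2/(T1P2)
= 2.8×8.2×389/(397×0.7)
= 32.139 L

32.139 L


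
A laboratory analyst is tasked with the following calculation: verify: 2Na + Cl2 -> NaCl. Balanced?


Equation: 2Na + Cl2 -> NaCl
Check atoms: Cl: 2≠1, Na: 2≠1
Not balanced

No, not balanced


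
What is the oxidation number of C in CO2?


x + 2(-2) = 0, so x = +4
Oxidation number: +4

+4


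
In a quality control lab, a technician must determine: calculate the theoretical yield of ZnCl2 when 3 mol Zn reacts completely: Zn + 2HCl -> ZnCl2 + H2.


Mole ratio ZnCl2:Zn = 1:1
n(ZnCl2) = 3 × 1/1 = 3.000 mol
mass = 3.000 × 136.28 = 408.84 g

408.84 g


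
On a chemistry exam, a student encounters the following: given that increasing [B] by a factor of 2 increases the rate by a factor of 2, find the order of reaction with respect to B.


rate ∝ [B]^n
2^n = 2 → n = 1
Order in B: 1

1


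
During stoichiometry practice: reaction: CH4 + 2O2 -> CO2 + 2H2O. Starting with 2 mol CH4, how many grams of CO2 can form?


Mole ratio CO2:CH4 = 1:1
n(CO2) = 2 × 1/1 = 2.000 mol
mass = 2.000 × 44.01 = 88.02 g

88.02 g


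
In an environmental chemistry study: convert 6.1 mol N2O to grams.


M(N2O) = 44.02 g/mol
mass = n × M = 6.1 × 44.02 = 268.52 g

268.52 g


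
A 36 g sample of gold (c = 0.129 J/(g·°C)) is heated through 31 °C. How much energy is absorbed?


q = mcΔT = 36 × 0.129 × 31
= 143.96 J

143.96 J


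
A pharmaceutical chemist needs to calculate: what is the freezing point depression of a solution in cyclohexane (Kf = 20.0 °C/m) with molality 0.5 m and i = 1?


ΔTf = Kf × m × i
= 20.0 × 0.5 × 1
= 10.0 °C

10.0 °C


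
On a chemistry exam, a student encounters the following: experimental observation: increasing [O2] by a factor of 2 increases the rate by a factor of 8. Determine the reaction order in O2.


rate ∝ [O2]^n
2^n = 8 → n = 3
Order in O2: 3

3


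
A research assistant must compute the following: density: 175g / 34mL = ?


ρ = mass/volume
= 175/34
= 5.147 g/mL

5.147 g/mL


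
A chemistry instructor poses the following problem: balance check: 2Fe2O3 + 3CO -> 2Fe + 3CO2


Equation: 2Fe2O3 + 3CO -> 2Fe + 3CO2
Check atoms: C: 3=3, Fe: 4≠2, O: 9≠6
Not balanced

No, not balanced


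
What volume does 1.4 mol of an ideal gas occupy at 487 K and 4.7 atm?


PV = nRT  (R = 0.08206 L·atm/(mol·K))
V = nRT/P = 1.4×0.08206×487/4.7
= 11.904 L

11.904 L


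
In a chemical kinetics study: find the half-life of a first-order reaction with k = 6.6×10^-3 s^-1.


t½ = ln2/k = 0.693147/(6.6×10^-3 s^-1)
= 105.0 s

105.0 s


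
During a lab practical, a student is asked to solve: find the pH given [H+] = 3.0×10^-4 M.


pH = -log10([H+]) = -log10(3.0×10^-4)
= 4 - log10(3.0)
= 4 - 0.48
= 3.52

3.52


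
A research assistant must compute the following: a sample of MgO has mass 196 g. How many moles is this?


M(MgO) = 40.31 g/mol
n = mass/M = 196/40.31 = 4.8623 mol

4.8623 mol


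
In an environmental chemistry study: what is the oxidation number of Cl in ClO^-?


x + (-2) = -1, so x = +1
Oxidation number: +1

+1


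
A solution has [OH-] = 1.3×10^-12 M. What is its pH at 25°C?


pOH = -log10([OH-]) = -log10(1.3×10^-12)
= 12 - log10(1.3) = 11.89
pH = 14 - pOH = 14 - 11.89 = 2.11

2.11


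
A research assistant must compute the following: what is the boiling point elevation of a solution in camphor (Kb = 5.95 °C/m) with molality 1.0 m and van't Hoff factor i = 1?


ΔTb = Kb × m × i
= 5.95 × 1.0 × 1
= 5.95 °C

5.95 °C


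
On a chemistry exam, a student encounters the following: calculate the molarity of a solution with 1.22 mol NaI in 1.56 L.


M = n/V = 1.22/1.56 = 0.782 mol/L

0.782 M


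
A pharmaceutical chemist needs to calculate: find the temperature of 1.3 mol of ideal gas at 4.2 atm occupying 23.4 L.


PV = nRT  (R = 0.08206 L·atm/(mol·K))
T = PV/(nR) = 4.2×23.4/(1.3×0.08206)
= 98.28/0.106678
= 921.28 K

921.28 K


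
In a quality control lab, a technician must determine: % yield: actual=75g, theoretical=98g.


% yield = actual/theoretical × 100
= 75/98 × 100
= 76.53%

76.53%


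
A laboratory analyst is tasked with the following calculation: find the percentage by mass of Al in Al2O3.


M(Al2O3) = 2×26.98 + 3×16.0 = 101.96 g/mol
Mass of Al = 2 × 26.98 = 53.96 g/mol
% Al = 53.96/101.96 × 100 = 52.92%

52.92%


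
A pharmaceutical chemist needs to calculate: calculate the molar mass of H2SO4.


M(H2SO4) = 2×1.008 + 1×32.07 + 4×16.0
= 2.02 + 32.07 + 64.0
= 98.09 g/mol

98.09 g/mol


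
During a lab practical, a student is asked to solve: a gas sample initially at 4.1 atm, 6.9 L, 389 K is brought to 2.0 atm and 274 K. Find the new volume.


P1V1/T1 = P2V2/T2
V2 = P1V1T2/(T1P2)
= 4.1×6.9×274/(389×2.0)
= 9.963 L

9.963 L


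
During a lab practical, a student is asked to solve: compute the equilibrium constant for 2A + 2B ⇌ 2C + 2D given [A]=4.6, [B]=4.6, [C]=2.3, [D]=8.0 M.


Kc = [C]^2[D]^2/([A]^2[B]^2)
= (2.3^2 × 8.0^2)/(4.6^2 × 4.6^2)
= 338.56/447.7456
= 0.7561

0.7561


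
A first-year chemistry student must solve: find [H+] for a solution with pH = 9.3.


[H+] = 10^(-pH) = 10^(-9.3)
= 5.01×10^-10 M

5.01×10^-10 M


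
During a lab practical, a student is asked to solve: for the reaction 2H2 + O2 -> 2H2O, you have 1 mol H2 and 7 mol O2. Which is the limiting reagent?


Mole ratio available / coefficient:
  H2: 1/2 = 0.500
  O2: 7/1 = 7.000
Smaller ratio is limiting.

H2


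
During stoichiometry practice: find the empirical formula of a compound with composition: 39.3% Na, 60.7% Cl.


Assume 100 g sample. Moles of each element:
  Na: 39.3/22.99 = 1.709 mol
  Cl: 60.7/35.45 = 1.712 mol
Divide by smallest (1.709):
  Na: 1.709/1.709 = 1.0
  Cl: 1.712/1.709 = 1.0
Empirical formula: NaCl

NaCl


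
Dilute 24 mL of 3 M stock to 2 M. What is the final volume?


C1V1 = C2V2
3 × 24 = 2 × V2
V2 = 72/2 = 36.0 mL

36.0 mL


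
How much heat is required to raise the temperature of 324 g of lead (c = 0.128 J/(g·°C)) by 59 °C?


q = mcΔT = 324 × 0.128 × 59
= 2446.85 J

2446.85 J


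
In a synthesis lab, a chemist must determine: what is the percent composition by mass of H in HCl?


M(HCl) = 1×1.008 + 1×35.45 = 36.458 g/mol
Mass of H = 1 × 1.008 = 1.008 g/mol
% H = 1.008/36.458 × 100 = 2.76%

2.76%


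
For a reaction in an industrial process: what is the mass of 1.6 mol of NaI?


M(NaI) = 149.89 g/mol
mass = n × M = 1.6 × 149.89 = 239.82 g

239.82 g


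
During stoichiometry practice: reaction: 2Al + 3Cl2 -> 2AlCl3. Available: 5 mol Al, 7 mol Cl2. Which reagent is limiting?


Mole ratio available / coefficient:
  Al: 5/2 = 2.500
  Cl2: 7/3 = 2.333
Smaller ratio is limiting.

Cl2


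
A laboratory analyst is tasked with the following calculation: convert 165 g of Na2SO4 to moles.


M(Na2SO4) = 142.05 g/mol
n = mass/M = 165/142.05 = 1.1616 mol

1.1616 mol


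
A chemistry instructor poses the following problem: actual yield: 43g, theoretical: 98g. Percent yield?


% yield = actual/theoretical × 100
= 43/98 × 100
= 43.88%

43.88%


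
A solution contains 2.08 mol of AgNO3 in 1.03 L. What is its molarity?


M = n/V = 2.08/1.03 = 2.019 mol/L

2.019 M


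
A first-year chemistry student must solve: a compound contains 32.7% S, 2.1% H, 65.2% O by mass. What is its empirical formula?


Assume 100 g sample. Moles of each element:
  S: 32.7/32.07 = 1.02 mol
  H: 2.1/1.008 = 2.083 mol
  O: 65.2/16.0 = 4.075 mol
Divide by smallest (1.02):
  S: 1.02/1.02 = 1.0
  H: 2.083/1.02 = 2.04
  O: 4.075/1.02 = 4.0
Empirical formula: H2SO4

H2SO4


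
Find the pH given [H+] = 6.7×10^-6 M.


pH = -log10([H+]) = -log10(6.7×10^-6)
= 6 - log10(6.7)
= 6 - 0.83
= 5.17

5.17


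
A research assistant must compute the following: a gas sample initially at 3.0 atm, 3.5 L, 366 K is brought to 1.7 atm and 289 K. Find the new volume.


P1V1/T1 = P2V2/T2
V2 = P1V1T2/(T1P2)
= 3.0×3.5×289/(366×1.7)
= 4.877 L

4.877 L


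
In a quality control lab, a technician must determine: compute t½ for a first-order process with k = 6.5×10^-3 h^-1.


t½ = ln2/k = 0.693147/(6.5×10^-3 h^-1)
= 106.6 h

106.6 h


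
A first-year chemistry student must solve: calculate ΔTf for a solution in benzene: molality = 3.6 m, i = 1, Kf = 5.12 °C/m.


ΔTf = Kf × m × i
= 5.12 × 3.6 × 1
= 18.432 °C

18.432 °C


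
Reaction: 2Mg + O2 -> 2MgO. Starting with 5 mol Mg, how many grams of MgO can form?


Mole ratio MgO:Mg = 2:2
n(MgO) = 5 × 2/2 = 5.000 mol
mass = 5.000 × 40.31 = 201.55 g

201.55 g


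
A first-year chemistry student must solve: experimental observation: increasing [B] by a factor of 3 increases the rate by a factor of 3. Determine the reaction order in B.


rate ∝ [B]^n
3^n = 3 → n = 1
Order in B: 1

1


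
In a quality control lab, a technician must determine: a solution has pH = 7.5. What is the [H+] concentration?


[H+] = 10^(-pH) = 10^(-7.5)
= 3.16×10^-8 M

3.16×10^-8 M


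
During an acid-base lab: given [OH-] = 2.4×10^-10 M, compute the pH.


pOH = -log10([OH-]) = -log10(2.4×10^-10)
= 10 - log10(2.4) = 9.62
pH = 14 - pOH = 14 - 9.62 = 4.38

4.38


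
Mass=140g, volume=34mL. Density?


ρ = mass/volume
= 140/34
= 4.118 g/mL

4.118 g/mL


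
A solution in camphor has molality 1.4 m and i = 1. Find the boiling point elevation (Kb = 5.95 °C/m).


ΔTb = Kb × m × i
= 5.95 × 1.4 × 1
= 8.33 °C

8.33 °C


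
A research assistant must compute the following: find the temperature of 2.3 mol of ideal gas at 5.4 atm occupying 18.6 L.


PV = nRT  (R = 0.08206 L·atm/(mol·K))
T = PV/(nR) = 5.4×18.6/(2.3×0.08206)
= 100.44/0.188738
= 532.17 K

532.17 K


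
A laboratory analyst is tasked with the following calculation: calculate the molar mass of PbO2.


M(PbO2) = 1×207.2 + 2×16.0
= 207.2 + 32.0
= 239.2 g/mol

239.2 g/mol


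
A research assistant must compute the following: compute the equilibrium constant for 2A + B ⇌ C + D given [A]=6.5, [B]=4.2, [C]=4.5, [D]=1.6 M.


Kc = [C][D]/([A]^2[B])
= (4.5^1 × 1.6^1)/(6.5^2 × 4.2^1)
= 7.2/177.45
= 0.04057

0.04057


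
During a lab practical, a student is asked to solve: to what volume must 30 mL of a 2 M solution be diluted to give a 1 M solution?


C1V1 = C2V2
2 × 30 = 1 × V2
V2 = 60/1 = 60.0 mL

60.0 mL


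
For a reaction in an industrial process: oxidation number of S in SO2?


x + 2(-2) = 0, so x = +4
Oxidation number: +4

+4


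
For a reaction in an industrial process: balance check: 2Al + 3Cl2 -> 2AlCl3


Equation: 2Al + 3Cl2 -> 2AlCl3
Check atoms: Al: 2=2, Cl: 6=6
Balanced

Yes, balanced


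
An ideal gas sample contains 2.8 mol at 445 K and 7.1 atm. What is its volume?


PV = nRT  (R = 0.08206 L·atm/(mol·K))
V = nRT/P = 2.8×0.08206×445/7.1
= 14.401 L

14.401 L


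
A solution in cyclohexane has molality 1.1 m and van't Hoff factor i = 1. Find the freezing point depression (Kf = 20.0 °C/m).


ΔTf = Kf × m × i
= 20.0 × 1.1 × 1
= 22.0 °C

22.0 °C


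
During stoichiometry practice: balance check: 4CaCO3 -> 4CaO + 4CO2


Equation: 4CaCO3 -> 4CaO + 4CO2
Check atoms: C: 4=4, Ca: 4=4, O: 12=12
Balanced

Yes, balanced


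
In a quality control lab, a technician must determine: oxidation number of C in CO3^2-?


x + 3(-2) = -2, so x = +4
Oxidation number: +4

+4


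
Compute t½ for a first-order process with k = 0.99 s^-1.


t½ = ln2/k = 0.693147/(0.99 s^-1)
= 0.7001 s

0.7001 s


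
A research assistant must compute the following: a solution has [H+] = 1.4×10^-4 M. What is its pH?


pH = -log10([H+]) = -log10(1.4×10^-4)
= 4 - log10(1.4)
= 4 - 0.15
= 3.85

3.85


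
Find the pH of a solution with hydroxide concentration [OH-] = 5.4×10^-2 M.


pOH = -log10([OH-]) = -log10(5.4×10^-2)
= 2 - log10(5.4) = 1.27
pH = 14 - pOH = 14 - 1.27 = 12.73

12.73


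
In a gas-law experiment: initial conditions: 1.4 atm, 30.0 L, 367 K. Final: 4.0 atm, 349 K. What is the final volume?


P1V1/T1 = P2V2/T2
V2 = P1V1T2/(T1P2)
= 1.4×30.0×349/(367×4.0)
= 9.985 L

9.985 L


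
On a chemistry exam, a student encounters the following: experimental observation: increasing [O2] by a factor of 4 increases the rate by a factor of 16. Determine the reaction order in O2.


rate ∝ [O2]^n
4^n = 16 → n = 2
Order in O2: 2

2


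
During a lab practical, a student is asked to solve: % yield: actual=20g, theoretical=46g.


% yield = actual/theoretical × 100
= 20/46 × 100
= 43.48%

43.48%


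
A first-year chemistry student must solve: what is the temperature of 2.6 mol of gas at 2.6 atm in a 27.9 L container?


PV = nRT  (R = 0.08206 L·atm/(mol·K))
T = PV/(nR) = 2.6×27.9/(2.6×0.08206)
= 72.54/0.213356
= 340.00 K

340.00 K


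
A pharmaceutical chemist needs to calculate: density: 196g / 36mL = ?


ρ = mass/volume
= 196/36
= 5.444 g/mL

5.444 g/mL


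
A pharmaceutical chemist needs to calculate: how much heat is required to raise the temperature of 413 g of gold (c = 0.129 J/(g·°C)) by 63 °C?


q = mcΔT = 413 × 0.129 × 63
= 3356.45 J

3356.45 J


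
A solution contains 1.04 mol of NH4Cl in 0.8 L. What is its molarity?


M = n/V = 1.04/0.8 = 1.300 mol/L

1.300 M


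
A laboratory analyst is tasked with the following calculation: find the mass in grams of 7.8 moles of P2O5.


M(P2O5) = 141.94 g/mol
mass = n × M = 7.8 × 141.94 = 1107.13 g

1107.13 g


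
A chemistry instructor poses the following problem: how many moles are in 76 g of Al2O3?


M(Al2O3) = 101.96 g/mol
n = mass/M = 76/101.96 = 0.7454 mol

0.7454 mol


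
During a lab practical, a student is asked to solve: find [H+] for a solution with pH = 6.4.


[H+] = 10^(-pH) = 10^(-6.4)
= 3.98×10^-7 M

3.98×10^-7 M


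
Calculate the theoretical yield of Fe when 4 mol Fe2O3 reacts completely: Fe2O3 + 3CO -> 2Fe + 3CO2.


Mole ratio Fe:Fe2O3 = 2:1
n(Fe) = 4 × 2/1 = 8.000 mol
mass = 8.000 × 55.85 = 446.8 g

446.8 g


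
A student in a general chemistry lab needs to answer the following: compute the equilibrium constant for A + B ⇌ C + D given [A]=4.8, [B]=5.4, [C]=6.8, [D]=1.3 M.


Kc = [C][D]/([A][B])
= (6.8^1 × 1.3^1)/(4.8^1 × 5.4^1)
= 8.84/25.92
= 0.3410

0.3410


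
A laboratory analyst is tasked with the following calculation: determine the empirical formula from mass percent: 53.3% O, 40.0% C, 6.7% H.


Assume 100 g sample. Moles of each element:
  O: 53.3/16.0 = 3.331 mol
  C: 40.0/12.01 = 3.331 mol
  H: 6.7/1.008 = 6.647 mol
Divide by smallest (3.331):
  O: 3.331/3.331 = 1.0
  C: 3.331/3.331 = 1.0
  H: 6.647/3.331 = 2.0
Empirical formula: CH2O

CH2O


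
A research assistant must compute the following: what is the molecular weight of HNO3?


M(HNO3) = 1×1.008 + 1×14.01 + 3×16.0
= 1.01 + 14.01 + 48.0
= 63.02 g/mol

63.02 g/mol


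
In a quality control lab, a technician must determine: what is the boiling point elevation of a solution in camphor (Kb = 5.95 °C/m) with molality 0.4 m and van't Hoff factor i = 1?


ΔTb = Kb × m × i
= 5.95 × 0.4 × 1
= 2.38 °C

2.38 °C


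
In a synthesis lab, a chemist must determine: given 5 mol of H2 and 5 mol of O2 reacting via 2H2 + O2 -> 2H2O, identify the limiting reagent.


Mole ratio available / coefficient:
  H2: 5/2 = 2.500
  O2: 5/1 = 5.000
Smaller ratio is limiting.

H2


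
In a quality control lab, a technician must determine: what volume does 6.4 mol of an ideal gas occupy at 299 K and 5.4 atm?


PV = nRT  (R = 0.08206 L·atm/(mol·K))
V = nRT/P = 6.4×0.08206×299/5.4
= 29.08 L

29.08 L


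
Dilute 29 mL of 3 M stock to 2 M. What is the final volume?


C1V1 = C2V2
3 × 29 = 2 × V2
V2 = 87/2 = 43.5 mL

43.5 mL


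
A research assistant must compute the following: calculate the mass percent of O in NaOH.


M(NaOH) = 1×22.99 + 1×16.0 + 1×1.008 = 39.998 g/mol
Mass of O = 1 × 16.0 = 16.00 g/mol
% O = 16.00/39.998 × 100 = 40.00%

40.00%


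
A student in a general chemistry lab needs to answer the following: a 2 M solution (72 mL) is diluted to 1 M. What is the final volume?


C1V1 = C2V2
2 × 72 = 1 × V2
V2 = 144/1 = 144.0 mL

144.0 mL


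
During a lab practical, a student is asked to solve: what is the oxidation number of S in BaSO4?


(+2) + x + 4(-2) = 0, so x = +6
Oxidation number: +6

+6


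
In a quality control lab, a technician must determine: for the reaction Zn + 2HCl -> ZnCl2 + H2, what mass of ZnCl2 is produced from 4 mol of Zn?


Mole ratio ZnCl2:Zn = 1:1
n(ZnCl2) = 4 × 1/1 = 4.000 mol
mass = 4.000 × 136.28 = 545.12 g

545.12 g


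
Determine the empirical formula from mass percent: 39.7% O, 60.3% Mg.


Assume 100 g sample. Moles of each element:
  O: 39.7/16.0 = 2.481 mol
  Mg: 60.3/24.31 = 2.48 mol
Divide by smallest (2.48):
  O: 2.481/2.48 = 1.0
  Mg: 2.48/2.48 = 1.0
Empirical formula: MgO

MgO


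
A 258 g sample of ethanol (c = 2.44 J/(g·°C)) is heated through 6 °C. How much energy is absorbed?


q = mcΔT = 258 × 2.44 × 6
= 3777.12 J

3777.12 J


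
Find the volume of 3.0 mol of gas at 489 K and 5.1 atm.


PV = nRT  (R = 0.08206 L·atm/(mol·K))
V = nRT/P = 3.0×0.08206×489/5.1
= 23.604 L

23.604 L


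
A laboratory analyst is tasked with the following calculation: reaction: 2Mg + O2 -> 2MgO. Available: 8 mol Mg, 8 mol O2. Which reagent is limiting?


Mole ratio available / coefficient:
  Mg: 8/2 = 4.000
  O2: 8/1 = 8.000
Smaller ratio is limiting.

Mg


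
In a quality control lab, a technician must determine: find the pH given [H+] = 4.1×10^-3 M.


pH = -log10([H+]) = -log10(4.1×10^-3)
= 3 - log10(4.1)
= 3 - 0.61
= 2.39

2.39


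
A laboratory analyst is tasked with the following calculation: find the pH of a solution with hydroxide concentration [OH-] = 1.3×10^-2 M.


pOH = -log10([OH-]) = -log10(1.3×10^-2)
= 2 - log10(1.3) = 1.89
pH = 14 - pOH = 14 - 1.89 = 12.11

12.11


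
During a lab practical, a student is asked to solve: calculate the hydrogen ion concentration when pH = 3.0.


[H+] = 10^(-pH) = 10^(-3.0)
= 1.0×10^-3 M

1.0×10^-3 M


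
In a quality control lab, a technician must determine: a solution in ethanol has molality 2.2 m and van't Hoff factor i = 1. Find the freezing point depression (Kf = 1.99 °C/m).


ΔTf = Kf × m × i
= 1.99 × 2.2 × 1
= 4.378 °C

4.378 °C


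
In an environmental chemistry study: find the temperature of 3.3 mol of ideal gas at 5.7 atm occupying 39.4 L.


PV = nRT  (R = 0.08206 L·atm/(mol·K))
T = PV/(nR) = 5.7×39.4/(3.3×0.08206)
= 224.58/0.270798
= 829.33 K

829.33 K


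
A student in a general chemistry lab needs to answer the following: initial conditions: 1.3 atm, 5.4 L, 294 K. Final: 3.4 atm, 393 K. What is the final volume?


P1V1/T1 = P2V2/T2
V2 = P1V1T2/(T1P2)
= 1.3×5.4×393/(294×3.4)
= 2.76 L

2.76 L


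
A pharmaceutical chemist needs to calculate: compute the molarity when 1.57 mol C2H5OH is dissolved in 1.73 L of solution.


M = n/V = 1.57/1.73 = 0.908 mol/L

0.908 M


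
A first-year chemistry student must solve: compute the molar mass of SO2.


M(SO2) = 1×32.07 + 2×16.0
= 32.07 + 32.0
= 64.07 g/mol

64.07 g/mol


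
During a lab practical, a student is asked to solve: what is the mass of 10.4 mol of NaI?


M(NaI) = 149.89 g/mol
mass = n × M = 10.4 × 149.89 = 1558.86 g

1558.86 g


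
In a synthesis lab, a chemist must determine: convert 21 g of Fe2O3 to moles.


M(Fe2O3) = 159.7 g/mol
n = mass/M = 21/159.7 = 0.1315 mol

0.1315 mol


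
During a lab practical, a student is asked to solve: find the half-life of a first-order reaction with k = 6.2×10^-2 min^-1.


t½ = ln2/k = 0.693147/(6.2×10^-2 min^-1)
= 11.18 min

11.18 min
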